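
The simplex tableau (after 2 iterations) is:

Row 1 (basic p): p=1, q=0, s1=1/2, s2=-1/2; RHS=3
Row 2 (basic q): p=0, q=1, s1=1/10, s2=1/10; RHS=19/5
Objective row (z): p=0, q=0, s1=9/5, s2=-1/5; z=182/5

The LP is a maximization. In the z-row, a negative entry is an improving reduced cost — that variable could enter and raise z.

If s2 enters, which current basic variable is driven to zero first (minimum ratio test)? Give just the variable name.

Ratios: row 1 (p): entry -1/2 ≤ 0, skip; row 2 (q): (19/5)/(1/10) = 38.
Minimum ratio 38 is in the q row, so q leaves.

q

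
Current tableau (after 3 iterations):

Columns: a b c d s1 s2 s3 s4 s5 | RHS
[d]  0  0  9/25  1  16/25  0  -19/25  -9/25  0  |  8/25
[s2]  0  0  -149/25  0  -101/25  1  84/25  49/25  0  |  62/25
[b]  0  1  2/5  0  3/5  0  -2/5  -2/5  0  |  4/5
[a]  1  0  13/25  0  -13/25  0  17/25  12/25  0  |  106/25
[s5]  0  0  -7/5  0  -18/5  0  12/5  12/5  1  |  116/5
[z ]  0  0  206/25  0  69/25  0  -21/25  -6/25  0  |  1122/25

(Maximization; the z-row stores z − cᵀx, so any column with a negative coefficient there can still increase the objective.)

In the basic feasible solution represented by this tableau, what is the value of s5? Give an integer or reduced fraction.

s5 is basic (row 5); its value is the RHS of that row: 116/5.

116/5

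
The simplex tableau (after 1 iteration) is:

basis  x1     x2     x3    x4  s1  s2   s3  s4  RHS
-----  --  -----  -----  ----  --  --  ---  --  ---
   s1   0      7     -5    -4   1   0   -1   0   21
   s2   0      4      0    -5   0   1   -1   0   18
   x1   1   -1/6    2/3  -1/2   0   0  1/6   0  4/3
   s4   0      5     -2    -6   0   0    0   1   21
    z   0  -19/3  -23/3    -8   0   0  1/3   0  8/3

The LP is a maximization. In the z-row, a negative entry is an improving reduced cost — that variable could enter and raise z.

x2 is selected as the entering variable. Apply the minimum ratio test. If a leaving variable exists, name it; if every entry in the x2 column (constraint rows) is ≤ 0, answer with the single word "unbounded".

s1

Ratios: row 1 (s1): 21/7 = 3; row 2 (s2): 18/4 = 9/2; row 3 (x1): entry -1/6 ≤ 0, skip; row 4 (s4): 21/5 = 21/5.
Minimum ratio is in the s1 row, so s1 leaves.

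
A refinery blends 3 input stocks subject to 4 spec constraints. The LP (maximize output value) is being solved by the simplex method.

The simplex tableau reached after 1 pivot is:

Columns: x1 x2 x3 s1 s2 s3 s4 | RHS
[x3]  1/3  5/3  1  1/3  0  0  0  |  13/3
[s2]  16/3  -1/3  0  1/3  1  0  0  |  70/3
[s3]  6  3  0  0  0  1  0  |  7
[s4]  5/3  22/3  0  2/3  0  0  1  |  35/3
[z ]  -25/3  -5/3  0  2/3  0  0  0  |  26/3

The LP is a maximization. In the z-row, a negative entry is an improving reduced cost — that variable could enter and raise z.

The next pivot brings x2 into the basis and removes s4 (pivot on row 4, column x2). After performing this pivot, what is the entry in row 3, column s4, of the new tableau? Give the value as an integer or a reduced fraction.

-9/22

Pivot element is row 4, column x2: 22/3.
Normalize row 4: new (row 4, s4) = 1/(22/3) = 3/22.
row 3 ← row 3 − 3·(new row 4): 0 − 3·(3/22) = -9/22.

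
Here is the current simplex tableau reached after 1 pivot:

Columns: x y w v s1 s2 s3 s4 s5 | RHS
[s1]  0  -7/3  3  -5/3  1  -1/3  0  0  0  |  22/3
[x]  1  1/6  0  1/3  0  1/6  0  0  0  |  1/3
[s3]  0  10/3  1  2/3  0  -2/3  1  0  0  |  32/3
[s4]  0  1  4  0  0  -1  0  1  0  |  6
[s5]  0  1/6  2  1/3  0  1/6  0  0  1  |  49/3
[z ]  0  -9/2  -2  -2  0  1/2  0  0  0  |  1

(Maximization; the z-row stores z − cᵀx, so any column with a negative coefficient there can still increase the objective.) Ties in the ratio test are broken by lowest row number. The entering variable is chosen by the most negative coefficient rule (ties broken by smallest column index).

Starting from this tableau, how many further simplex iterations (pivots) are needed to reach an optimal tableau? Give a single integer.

2

pivot: y in, x out → z = 10
pivot: w in, s4 out → z = 12
No improving column remains; optimal.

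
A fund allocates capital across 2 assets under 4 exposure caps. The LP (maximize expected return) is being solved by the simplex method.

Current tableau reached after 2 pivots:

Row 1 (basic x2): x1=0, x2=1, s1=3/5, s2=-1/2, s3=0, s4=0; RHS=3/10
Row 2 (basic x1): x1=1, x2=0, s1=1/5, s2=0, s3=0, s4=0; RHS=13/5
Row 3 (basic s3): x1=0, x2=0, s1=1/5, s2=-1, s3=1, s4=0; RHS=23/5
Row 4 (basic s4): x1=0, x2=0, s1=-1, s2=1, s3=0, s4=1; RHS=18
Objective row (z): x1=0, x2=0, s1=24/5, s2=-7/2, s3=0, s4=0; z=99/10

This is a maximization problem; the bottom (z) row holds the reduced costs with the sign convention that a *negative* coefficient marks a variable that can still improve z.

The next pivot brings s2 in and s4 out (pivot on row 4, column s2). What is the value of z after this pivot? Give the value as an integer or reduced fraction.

Minimum ratio for s2: 18/1 = 18.
z changes by −(z-row coeff of s2)·ratio = −(-7/2)·18 = 63.
New z = 99/10 + 63 = 729/10.

729/10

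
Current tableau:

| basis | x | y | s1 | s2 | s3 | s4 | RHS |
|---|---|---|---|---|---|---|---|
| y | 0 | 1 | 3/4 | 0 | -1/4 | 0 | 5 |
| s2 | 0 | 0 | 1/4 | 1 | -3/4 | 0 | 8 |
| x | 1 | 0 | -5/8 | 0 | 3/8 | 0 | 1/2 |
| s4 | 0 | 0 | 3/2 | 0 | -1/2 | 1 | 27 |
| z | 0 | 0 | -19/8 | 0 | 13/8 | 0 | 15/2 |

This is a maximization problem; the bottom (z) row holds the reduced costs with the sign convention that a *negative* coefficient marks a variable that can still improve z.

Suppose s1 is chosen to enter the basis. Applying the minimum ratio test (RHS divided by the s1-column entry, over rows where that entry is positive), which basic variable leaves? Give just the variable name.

Ratios: row 1 (y): 5/(3/4) = 20/3; row 2 (s2): 8/(1/4) = 32; row 3 (x): entry -5/8 ≤ 0, skip; row 4 (s4): 27/(3/2) = 18.
Minimum ratio 20/3 is in the y row, so y leaves.

y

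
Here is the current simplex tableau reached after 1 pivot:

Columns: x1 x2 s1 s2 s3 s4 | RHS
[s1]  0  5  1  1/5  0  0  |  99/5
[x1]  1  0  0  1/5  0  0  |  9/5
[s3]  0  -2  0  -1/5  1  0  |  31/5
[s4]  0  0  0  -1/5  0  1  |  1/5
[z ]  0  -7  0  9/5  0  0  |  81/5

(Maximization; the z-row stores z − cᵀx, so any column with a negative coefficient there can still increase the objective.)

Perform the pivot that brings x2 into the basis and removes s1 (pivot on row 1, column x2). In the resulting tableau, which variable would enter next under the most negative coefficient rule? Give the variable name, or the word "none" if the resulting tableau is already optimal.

none

Pivot element 5. New z-row = old z-row − (-7)·(row 1/5).
Updated z-row coefficients: x1: 0, x2: 0, s1: 7/5, s2: 52/25, s3: 0, s4: 0.
No coefficient is strictly negative; the tableau after this pivot is optimal.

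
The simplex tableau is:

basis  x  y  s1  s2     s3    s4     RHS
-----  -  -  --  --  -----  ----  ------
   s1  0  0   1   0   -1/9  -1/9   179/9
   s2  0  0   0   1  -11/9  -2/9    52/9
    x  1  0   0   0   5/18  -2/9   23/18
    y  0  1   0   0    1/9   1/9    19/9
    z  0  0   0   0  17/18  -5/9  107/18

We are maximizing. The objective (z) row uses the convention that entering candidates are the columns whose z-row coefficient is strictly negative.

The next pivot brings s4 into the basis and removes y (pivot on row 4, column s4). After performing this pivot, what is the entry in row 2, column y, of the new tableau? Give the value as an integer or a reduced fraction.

2

Pivot element is row 4, column s4: 1/9.
Normalize row 4: new (row 4, y) = 1/(1/9) = 9.
row 2 ← row 2 − (-2/9)·(new row 4): 0 − (-2/9)·9 = 2.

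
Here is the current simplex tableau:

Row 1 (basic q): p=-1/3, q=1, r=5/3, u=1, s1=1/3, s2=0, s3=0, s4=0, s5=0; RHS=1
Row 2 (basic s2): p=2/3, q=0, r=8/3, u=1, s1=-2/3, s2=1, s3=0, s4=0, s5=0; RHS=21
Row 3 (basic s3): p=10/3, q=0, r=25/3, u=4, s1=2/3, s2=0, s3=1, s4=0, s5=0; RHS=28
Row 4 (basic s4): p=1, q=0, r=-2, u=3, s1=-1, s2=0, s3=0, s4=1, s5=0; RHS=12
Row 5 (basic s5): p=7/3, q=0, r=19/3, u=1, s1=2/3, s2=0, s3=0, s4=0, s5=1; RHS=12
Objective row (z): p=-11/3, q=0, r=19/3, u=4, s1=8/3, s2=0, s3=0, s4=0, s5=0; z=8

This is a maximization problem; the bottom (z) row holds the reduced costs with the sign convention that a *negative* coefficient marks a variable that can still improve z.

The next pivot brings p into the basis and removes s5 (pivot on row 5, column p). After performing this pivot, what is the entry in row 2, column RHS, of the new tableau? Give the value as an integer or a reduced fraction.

Pivot element is row 5, column p: 7/3.
Normalize row 5: new (row 5, RHS) = 12/(7/3) = 36/7.
row 2 ← row 2 − (2/3)·(new row 5): 21 − (2/3)·(36/7) = 123/7.

123/7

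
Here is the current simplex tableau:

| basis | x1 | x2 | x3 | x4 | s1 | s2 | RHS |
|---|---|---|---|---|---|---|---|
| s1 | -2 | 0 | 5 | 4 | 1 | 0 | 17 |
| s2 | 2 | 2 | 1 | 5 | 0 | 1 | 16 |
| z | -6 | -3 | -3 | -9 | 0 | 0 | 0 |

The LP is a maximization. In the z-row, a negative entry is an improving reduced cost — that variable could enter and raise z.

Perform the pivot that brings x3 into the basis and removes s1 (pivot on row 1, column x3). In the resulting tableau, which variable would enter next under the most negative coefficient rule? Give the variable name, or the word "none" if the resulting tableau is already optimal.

Pivot element 5. New z-row = old z-row − (-3)·(row 1/5).
Updated z-row coefficients: x1: -36/5, x2: -3, x3: 0, x4: -33/5, s1: 3/5, s2: 0.
The most negative is -36/5 in column x1, so x1 would enter next.

x1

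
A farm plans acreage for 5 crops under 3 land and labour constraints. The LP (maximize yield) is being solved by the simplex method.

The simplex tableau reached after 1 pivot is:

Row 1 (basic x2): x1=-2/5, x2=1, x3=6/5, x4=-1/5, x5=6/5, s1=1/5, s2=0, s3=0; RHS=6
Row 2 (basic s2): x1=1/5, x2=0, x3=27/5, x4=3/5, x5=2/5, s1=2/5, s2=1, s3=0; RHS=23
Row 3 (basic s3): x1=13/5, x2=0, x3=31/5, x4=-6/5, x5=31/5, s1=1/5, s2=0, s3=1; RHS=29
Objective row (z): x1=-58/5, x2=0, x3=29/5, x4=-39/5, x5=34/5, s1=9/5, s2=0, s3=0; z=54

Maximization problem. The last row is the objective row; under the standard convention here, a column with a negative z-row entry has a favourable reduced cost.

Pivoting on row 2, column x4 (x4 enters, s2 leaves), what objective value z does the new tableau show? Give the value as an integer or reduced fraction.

Minimum ratio for x4: 23/(3/5) = 115/3.
z changes by −(z-row coeff of x4)·ratio = −(-39/5)·(115/3) = 299.
New z = 54 + 299 = 353.

353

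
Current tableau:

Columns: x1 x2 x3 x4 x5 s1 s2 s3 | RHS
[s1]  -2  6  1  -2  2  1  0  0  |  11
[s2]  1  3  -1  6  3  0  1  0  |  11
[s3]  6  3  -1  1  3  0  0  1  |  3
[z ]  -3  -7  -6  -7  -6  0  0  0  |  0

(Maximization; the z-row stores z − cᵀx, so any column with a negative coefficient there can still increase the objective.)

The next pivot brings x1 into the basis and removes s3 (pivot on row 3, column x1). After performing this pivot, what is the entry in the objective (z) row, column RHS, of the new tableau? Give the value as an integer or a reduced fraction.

Pivot element is row 3, column x1: 6.
Normalize row 3: new (row 3, RHS) = 3/6 = 1/2.
z-row ← z-row − (-3)·(new row 3): 0 − (-3)·(1/2) = 3/2.

3/2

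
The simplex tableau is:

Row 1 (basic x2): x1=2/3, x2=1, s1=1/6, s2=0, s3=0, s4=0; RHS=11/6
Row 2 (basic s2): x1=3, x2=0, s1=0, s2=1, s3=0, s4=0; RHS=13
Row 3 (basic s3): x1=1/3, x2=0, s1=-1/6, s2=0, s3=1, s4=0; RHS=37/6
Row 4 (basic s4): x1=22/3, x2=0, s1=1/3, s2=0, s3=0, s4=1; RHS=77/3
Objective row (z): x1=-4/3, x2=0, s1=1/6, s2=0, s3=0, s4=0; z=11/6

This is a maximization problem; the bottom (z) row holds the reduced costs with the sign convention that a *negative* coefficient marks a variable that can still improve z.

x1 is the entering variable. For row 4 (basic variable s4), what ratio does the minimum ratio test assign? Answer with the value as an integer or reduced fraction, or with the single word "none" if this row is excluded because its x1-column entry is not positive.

7/2

Ratio = RHS / (x1 entry) = (77/3) / (22/3) = 7/2.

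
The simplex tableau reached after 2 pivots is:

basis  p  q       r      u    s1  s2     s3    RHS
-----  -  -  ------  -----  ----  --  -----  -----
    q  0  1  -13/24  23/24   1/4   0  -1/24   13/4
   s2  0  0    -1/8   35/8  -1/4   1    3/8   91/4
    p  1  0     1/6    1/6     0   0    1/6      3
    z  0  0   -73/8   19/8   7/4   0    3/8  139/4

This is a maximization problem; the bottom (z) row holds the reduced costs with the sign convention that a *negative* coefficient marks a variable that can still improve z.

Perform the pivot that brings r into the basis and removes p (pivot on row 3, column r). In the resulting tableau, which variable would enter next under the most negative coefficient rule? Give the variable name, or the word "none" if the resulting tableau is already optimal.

Pivot element 1/6. New z-row = old z-row − (-73/8)·(row 3/(1/6)).
Updated z-row coefficients: p: 219/4, q: 0, r: 0, u: 23/2, s1: 7/4, s2: 0, s3: 19/2.
No coefficient is strictly negative; the tableau after this pivot is optimal.

none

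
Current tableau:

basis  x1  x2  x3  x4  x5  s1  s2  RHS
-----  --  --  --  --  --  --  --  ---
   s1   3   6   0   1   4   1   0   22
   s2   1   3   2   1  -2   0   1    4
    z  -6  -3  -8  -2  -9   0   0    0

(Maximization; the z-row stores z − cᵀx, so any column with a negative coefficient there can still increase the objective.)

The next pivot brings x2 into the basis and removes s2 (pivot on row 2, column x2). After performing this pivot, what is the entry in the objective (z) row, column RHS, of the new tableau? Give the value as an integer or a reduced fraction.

Pivot element is row 2, column x2: 3.
Normalize row 2: new (row 2, RHS) = 4/3 = 4/3.
z-row ← z-row − (-3)·(new row 2): 0 − (-3)·(4/3) = 4.

4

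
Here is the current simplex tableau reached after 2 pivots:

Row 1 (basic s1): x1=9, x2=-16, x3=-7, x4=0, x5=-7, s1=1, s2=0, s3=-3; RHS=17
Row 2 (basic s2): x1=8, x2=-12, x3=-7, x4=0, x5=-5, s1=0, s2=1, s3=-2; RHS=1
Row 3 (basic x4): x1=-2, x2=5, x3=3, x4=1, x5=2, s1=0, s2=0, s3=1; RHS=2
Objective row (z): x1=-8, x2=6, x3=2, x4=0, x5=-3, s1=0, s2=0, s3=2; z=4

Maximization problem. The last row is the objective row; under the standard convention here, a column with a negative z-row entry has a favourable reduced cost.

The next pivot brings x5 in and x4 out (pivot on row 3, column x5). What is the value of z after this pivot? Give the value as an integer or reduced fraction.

7

Minimum ratio for x5: 2/2 = 1.
z changes by −(z-row coeff of x5)·ratio = −(-3)·1 = 3.
New z = 4 + 3 = 7.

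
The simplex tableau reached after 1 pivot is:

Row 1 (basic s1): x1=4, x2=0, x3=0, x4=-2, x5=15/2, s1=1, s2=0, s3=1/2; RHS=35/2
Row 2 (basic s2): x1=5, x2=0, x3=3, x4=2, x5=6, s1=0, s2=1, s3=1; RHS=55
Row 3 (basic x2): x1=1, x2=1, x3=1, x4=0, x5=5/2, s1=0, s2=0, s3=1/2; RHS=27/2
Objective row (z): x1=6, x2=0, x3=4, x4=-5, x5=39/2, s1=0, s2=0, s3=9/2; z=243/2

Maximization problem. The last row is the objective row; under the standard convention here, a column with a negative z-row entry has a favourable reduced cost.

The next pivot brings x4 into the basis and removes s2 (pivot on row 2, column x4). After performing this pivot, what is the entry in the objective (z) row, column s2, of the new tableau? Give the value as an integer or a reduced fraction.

5/2

Pivot element is row 2, column x4: 2.
Normalize row 2: new (row 2, s2) = 1/2 = 1/2.
z-row ← z-row − (-5)·(new row 2): 0 − (-5)·(1/2) = 5/2.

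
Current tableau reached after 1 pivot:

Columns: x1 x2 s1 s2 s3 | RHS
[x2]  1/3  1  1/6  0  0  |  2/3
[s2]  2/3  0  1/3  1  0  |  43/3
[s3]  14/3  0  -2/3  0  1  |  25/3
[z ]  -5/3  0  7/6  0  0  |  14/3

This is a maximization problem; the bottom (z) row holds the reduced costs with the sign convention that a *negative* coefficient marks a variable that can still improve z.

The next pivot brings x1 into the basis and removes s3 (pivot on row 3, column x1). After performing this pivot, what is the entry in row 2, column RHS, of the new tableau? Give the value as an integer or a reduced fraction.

Pivot element is row 3, column x1: 14/3.
Normalize row 3: new (row 3, RHS) = (25/3)/(14/3) = 25/14.
row 2 ← row 2 − (2/3)·(new row 3): 43/3 − (2/3)·(25/14) = 92/7.

92/7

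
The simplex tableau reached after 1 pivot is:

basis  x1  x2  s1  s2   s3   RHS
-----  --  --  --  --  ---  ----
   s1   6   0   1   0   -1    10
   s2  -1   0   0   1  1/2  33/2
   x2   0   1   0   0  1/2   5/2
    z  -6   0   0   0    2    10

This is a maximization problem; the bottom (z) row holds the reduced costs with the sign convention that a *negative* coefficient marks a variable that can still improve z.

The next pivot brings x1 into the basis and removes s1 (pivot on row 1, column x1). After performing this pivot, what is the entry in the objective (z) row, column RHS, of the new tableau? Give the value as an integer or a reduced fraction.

20

Pivot element is row 1, column x1: 6.
Normalize row 1: new (row 1, RHS) = 10/6 = 5/3.
z-row ← z-row − (-6)·(new row 1): 10 − (-6)·(5/3) = 20.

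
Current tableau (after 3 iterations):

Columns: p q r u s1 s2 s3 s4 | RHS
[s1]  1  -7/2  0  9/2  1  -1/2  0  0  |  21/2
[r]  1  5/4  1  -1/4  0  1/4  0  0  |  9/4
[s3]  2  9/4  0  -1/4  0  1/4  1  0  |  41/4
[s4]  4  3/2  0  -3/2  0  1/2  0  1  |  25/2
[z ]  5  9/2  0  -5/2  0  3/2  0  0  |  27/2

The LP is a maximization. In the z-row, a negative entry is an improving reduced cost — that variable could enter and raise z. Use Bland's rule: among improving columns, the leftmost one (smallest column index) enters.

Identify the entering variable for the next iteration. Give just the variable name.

Objective-row coefficients: p: 5, q: 9/2, r: 0, u: -5/2, s1: 0, s2: 3/2, s3: 0, s4: 0.
Improving columns: u. Bland's rule picks the smallest column index → u.

u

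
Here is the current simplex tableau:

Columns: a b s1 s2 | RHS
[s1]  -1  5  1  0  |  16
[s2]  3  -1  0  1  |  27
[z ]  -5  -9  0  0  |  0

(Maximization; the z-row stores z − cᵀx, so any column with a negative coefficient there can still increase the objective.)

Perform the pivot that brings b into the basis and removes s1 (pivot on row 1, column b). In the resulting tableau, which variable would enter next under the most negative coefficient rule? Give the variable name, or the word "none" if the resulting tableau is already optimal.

a

Pivot element 5. New z-row = old z-row − (-9)·(row 1/5).
Updated z-row coefficients: a: -34/5, b: 0, s1: 9/5, s2: 0.
The most negative is -34/5 in column a, so a would enter next.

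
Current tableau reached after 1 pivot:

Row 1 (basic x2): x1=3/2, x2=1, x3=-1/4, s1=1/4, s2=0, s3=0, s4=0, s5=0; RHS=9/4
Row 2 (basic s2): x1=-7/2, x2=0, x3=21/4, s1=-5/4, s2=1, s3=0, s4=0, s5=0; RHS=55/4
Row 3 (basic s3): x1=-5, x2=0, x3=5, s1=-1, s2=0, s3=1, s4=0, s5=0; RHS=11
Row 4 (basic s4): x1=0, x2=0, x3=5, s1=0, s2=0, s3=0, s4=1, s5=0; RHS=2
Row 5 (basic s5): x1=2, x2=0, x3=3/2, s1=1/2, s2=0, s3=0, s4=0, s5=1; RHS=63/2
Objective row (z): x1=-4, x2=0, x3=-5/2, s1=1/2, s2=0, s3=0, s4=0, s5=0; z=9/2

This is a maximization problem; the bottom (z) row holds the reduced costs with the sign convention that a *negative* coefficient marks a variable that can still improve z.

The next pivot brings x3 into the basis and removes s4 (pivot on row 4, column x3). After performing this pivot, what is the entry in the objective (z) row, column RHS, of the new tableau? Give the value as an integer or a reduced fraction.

Pivot element is row 4, column x3: 5.
Normalize row 4: new (row 4, RHS) = 2/5 = 2/5.
z-row ← z-row − (-5/2)·(new row 4): 9/2 − (-5/2)·(2/5) = 11/2.

11/2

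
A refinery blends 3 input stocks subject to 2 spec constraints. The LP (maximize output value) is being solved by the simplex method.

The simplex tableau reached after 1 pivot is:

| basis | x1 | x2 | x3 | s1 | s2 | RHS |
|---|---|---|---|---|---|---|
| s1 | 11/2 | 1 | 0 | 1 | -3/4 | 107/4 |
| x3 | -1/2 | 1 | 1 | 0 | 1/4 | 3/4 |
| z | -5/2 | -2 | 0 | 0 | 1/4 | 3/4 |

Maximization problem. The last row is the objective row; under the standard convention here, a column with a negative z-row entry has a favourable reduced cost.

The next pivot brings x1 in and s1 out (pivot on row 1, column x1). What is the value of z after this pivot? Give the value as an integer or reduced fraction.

Minimum ratio for x1: (107/4)/(11/2) = 107/22.
z changes by −(z-row coeff of x1)·ratio = −(-5/2)·(107/22) = 535/44.
New z = 3/4 + (535/44) = 142/11.

142/11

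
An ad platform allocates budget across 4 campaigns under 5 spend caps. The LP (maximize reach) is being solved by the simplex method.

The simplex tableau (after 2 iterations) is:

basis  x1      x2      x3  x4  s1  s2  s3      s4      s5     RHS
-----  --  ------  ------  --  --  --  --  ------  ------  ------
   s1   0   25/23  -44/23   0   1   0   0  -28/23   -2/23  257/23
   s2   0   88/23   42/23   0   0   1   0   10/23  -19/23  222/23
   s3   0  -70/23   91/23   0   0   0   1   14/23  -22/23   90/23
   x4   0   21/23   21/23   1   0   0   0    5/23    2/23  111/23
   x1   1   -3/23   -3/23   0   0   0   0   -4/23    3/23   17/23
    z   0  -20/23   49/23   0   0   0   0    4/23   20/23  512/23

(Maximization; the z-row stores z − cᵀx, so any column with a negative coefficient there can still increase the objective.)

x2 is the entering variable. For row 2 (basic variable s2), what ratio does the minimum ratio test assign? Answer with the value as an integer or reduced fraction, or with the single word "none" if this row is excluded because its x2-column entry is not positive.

111/44

Ratio = RHS / (x2 entry) = (222/23) / (88/23) = 111/44.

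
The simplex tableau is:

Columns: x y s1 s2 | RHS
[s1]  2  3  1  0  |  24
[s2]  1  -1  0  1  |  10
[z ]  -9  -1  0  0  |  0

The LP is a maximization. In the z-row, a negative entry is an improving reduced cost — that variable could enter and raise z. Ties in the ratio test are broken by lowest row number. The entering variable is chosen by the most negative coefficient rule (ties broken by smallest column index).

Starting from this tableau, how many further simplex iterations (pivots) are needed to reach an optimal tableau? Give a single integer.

2

pivot: x in, s2 out → z = 90
pivot: y in, s1 out → z = 98
No improving column remains; optimal.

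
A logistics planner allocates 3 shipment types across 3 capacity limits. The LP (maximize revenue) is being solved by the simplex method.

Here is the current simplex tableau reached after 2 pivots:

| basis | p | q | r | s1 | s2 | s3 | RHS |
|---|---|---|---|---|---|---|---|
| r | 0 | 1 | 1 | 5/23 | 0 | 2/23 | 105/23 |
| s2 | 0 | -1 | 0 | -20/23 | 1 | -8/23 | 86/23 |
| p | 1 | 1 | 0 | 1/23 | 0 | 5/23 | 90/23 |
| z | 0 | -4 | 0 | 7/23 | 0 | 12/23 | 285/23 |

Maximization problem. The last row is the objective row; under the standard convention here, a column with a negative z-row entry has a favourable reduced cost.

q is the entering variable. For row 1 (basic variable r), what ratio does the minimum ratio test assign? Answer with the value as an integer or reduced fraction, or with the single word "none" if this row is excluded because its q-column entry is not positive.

Ratio = RHS / (q entry) = (105/23) / 1 = 105/23.

105/23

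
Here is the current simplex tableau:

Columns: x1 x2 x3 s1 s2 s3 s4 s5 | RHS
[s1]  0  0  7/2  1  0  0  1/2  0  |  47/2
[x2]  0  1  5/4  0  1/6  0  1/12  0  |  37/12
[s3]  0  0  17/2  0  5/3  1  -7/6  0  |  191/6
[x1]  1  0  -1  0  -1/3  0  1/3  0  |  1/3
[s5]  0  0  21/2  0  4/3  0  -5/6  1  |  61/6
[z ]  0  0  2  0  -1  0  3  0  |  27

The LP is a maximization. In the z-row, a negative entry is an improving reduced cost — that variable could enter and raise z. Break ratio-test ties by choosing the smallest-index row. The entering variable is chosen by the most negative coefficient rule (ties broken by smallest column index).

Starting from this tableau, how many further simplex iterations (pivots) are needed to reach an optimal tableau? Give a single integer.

pivot: s2 in, s5 out → z = 277/8
No improving column remains; optimal.

1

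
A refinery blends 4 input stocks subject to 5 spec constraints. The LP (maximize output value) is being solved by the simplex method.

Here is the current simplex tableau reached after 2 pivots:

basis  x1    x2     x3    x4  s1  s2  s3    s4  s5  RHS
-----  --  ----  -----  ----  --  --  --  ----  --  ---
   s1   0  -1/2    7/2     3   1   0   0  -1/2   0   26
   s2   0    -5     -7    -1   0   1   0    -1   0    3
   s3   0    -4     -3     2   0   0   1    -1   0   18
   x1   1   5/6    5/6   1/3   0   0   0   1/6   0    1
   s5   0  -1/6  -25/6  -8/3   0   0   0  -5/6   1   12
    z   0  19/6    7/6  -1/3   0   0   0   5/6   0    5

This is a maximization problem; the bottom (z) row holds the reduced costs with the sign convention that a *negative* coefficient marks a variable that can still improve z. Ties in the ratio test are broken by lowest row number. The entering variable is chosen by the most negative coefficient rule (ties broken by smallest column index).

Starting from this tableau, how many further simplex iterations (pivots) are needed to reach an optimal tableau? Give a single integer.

1

pivot: x4 in, x1 out → z = 6
No improving column remains; optimal.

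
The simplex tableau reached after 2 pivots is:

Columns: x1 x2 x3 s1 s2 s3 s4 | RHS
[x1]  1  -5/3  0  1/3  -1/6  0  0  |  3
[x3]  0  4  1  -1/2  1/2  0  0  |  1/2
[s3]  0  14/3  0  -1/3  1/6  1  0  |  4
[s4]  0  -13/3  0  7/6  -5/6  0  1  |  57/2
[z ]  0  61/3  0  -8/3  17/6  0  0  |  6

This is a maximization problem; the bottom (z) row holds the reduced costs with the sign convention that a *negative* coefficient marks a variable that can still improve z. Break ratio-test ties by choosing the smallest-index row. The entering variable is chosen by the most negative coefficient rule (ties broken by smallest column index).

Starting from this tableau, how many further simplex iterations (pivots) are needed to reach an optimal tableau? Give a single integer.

1

pivot: s1 in, x1 out → z = 30
No improving column remains; optimal.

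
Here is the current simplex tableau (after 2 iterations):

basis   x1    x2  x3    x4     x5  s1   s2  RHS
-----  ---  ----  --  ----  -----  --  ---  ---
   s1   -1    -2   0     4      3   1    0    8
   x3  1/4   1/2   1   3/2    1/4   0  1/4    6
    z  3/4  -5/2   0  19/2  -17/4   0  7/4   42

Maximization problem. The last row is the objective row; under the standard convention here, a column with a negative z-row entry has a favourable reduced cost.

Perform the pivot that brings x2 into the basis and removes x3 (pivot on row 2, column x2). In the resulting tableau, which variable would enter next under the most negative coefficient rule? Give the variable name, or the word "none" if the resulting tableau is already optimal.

Pivot element 1/2. New z-row = old z-row − (-5/2)·(row 2/(1/2)).
Updated z-row coefficients: x1: 2, x2: 0, x3: 5, x4: 17, x5: -3, s1: 0, s2: 3.
The most negative is -3 in column x5, so x5 would enter next.

x5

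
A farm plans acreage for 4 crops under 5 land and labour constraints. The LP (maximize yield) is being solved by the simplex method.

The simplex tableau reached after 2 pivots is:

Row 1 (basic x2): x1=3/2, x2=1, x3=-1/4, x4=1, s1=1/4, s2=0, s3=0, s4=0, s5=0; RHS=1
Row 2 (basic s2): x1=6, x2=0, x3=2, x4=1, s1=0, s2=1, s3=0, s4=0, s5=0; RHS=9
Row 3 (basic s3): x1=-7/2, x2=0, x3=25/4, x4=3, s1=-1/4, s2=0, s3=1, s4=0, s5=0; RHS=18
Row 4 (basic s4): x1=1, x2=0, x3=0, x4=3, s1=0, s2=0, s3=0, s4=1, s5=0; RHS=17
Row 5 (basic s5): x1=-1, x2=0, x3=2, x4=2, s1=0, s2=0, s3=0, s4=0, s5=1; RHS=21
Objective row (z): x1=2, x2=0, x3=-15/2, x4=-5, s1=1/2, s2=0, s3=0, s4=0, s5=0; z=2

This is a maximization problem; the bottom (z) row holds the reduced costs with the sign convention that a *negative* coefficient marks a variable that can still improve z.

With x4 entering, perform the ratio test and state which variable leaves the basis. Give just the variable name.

x2

Ratios: row 1 (x2): 1/1 = 1; row 2 (s2): 9/1 = 9; row 3 (s3): 18/3 = 6; row 4 (s4): 17/3 = 17/3; row 5 (s5): 21/2 = 21/2.
Minimum ratio 1 is in the x2 row, so x2 leaves.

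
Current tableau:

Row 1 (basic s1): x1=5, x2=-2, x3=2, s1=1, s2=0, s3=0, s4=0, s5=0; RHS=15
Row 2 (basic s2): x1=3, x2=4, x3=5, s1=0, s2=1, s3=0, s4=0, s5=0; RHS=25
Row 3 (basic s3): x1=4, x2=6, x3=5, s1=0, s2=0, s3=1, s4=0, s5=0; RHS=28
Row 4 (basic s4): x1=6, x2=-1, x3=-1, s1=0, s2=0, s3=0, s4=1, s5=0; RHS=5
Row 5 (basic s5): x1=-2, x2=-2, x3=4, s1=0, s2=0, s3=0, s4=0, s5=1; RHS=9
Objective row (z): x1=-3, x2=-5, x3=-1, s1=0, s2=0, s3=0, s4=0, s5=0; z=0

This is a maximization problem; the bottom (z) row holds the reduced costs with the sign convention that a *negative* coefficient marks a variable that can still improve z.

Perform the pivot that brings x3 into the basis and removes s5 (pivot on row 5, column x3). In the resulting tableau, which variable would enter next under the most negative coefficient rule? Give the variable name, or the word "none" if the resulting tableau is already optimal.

Pivot element 4. New z-row = old z-row − (-1)·(row 5/4).
Updated z-row coefficients: x1: -7/2, x2: -11/2, x3: 0, s1: 0, s2: 0, s3: 0, s4: 0, s5: 1/4.
The most negative is -11/2 in column x2, so x2 would enter next.

x2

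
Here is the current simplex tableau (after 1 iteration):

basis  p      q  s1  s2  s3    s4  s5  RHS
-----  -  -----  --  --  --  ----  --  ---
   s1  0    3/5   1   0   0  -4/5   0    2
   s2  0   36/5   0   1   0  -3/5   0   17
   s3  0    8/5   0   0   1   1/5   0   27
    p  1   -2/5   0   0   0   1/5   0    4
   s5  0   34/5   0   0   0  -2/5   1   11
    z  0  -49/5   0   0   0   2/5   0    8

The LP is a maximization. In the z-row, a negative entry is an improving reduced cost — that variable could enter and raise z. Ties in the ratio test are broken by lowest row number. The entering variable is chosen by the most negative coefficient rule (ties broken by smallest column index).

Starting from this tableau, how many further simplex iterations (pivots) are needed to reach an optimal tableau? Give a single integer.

2

pivot: q in, s5 out → z = 811/34
pivot: s4 in, p out → z = 57/2
No improving column remains; optimal.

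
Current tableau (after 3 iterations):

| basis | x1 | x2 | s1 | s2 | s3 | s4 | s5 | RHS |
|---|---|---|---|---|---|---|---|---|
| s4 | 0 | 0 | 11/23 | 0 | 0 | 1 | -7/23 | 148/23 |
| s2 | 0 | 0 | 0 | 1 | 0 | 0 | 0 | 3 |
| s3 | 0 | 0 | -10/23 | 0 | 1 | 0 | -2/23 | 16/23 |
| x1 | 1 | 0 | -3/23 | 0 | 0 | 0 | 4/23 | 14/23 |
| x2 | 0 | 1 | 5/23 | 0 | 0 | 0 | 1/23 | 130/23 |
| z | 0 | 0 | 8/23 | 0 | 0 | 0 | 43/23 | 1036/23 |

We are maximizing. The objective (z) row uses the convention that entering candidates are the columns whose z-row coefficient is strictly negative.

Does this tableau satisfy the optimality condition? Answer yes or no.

yes

No objective-row coefficient is strictly negative, so no entering variable exists; the tableau is optimal.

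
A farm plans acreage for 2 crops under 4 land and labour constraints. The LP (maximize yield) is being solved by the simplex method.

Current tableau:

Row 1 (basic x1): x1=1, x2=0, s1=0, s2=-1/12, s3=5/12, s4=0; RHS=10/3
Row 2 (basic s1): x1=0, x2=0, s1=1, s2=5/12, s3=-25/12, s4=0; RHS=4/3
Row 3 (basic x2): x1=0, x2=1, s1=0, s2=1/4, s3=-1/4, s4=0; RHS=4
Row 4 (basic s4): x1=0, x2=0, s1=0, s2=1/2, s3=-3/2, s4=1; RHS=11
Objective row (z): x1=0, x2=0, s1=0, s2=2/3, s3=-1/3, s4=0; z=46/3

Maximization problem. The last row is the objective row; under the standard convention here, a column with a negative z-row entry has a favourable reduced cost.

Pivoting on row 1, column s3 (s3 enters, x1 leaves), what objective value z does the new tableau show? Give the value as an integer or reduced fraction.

Minimum ratio for s3: (10/3)/(5/12) = 8.
z changes by −(z-row coeff of s3)·ratio = −(-1/3)·8 = 8/3.
New z = 46/3 + (8/3) = 18.

18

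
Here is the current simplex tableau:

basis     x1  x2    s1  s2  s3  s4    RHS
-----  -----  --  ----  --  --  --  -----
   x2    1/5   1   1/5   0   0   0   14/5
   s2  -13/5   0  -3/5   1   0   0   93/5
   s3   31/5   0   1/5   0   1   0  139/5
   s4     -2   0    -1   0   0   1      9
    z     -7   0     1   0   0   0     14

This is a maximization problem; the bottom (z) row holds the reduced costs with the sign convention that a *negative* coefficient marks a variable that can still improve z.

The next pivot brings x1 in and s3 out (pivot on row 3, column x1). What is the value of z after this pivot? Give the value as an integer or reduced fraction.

Minimum ratio for x1: (139/5)/(31/5) = 139/31.
z changes by −(z-row coeff of x1)·ratio = −(-7)·(139/31) = 973/31.
New z = 14 + (973/31) = 1407/31.

1407/31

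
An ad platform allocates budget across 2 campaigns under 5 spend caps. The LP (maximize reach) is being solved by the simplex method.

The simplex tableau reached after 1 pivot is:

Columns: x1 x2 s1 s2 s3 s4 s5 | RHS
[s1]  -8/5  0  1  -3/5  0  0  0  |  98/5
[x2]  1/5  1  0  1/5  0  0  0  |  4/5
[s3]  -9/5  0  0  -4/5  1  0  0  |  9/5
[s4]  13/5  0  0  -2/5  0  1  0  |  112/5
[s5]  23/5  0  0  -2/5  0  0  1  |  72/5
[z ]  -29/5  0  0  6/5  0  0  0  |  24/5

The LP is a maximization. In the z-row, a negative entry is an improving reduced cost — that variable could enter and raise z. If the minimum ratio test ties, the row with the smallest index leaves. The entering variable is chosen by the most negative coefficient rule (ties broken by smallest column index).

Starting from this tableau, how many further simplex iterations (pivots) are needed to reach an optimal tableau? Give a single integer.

1

pivot: x1 in, s5 out → z = 528/23
No improving column remains; optimal.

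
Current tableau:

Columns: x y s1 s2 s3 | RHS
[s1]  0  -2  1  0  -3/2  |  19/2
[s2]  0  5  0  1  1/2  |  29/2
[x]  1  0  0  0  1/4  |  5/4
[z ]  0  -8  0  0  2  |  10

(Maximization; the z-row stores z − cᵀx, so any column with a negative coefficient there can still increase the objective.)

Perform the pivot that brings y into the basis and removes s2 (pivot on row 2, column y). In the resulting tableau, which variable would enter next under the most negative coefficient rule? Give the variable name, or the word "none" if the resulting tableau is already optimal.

none

Pivot element 5. New z-row = old z-row − (-8)·(row 2/5).
Updated z-row coefficients: x: 0, y: 0, s1: 0, s2: 8/5, s3: 14/5.
No coefficient is strictly negative; the tableau after this pivot is optimal.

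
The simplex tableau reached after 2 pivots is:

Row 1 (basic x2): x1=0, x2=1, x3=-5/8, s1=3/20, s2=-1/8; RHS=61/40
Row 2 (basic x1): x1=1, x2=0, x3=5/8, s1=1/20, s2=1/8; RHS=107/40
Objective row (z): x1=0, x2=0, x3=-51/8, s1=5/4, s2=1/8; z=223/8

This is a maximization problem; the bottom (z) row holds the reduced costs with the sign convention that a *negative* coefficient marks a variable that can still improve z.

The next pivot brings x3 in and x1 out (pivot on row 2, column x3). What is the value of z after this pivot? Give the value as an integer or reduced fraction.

Minimum ratio for x3: (107/40)/(5/8) = 107/25.
z changes by −(z-row coeff of x3)·ratio = −(-51/8)·(107/25) = 5457/200.
New z = 223/8 + (5457/200) = 1379/25.

1379/25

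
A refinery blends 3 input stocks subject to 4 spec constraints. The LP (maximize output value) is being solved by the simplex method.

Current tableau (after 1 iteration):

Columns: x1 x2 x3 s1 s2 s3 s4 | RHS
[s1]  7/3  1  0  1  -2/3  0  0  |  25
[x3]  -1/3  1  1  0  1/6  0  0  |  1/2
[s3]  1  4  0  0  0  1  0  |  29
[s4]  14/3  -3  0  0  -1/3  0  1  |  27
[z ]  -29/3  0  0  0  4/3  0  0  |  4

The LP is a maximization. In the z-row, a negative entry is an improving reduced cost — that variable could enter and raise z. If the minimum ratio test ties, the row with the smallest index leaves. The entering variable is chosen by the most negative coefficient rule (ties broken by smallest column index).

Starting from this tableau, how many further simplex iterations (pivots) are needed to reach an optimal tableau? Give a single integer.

2

pivot: x1 in, s4 out → z = 839/14
pivot: x2 in, x3 out → z = 1741/22
No improving column remains; optimal.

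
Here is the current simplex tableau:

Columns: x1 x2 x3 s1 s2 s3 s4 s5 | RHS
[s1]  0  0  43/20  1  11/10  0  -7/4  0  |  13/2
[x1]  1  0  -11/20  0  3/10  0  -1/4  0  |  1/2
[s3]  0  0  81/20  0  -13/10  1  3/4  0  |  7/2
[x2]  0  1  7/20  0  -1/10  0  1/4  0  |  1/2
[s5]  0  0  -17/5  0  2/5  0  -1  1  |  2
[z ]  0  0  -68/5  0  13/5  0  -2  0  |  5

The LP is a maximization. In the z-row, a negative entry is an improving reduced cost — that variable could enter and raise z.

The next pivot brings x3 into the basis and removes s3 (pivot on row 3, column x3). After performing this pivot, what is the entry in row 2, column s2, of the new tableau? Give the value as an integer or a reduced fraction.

10/81

Pivot element is row 3, column x3: 81/20.
Normalize row 3: new (row 3, s2) = (-13/10)/(81/20) = -26/81.
row 2 ← row 2 − (-11/20)·(new row 3): 3/10 − (-11/20)·(-26/81) = 10/81.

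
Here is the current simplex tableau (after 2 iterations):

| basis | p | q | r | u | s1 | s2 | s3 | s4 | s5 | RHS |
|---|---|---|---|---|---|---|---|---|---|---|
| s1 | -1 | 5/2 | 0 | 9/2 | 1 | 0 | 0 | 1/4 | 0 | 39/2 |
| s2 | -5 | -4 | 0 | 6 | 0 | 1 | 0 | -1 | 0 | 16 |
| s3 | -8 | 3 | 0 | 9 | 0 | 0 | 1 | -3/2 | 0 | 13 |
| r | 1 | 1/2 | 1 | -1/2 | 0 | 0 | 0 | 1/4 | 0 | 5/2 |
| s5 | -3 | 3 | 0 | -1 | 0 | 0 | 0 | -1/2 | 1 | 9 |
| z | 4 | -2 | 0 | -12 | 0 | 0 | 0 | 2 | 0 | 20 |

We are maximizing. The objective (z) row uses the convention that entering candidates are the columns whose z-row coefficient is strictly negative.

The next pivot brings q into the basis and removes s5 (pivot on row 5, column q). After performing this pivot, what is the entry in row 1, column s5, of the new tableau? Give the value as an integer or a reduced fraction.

Pivot element is row 5, column q: 3.
Normalize row 5: new (row 5, s5) = 1/3 = 1/3.
row 1 ← row 1 − (5/2)·(new row 5): 0 − (5/2)·(1/3) = -5/6.

-5/6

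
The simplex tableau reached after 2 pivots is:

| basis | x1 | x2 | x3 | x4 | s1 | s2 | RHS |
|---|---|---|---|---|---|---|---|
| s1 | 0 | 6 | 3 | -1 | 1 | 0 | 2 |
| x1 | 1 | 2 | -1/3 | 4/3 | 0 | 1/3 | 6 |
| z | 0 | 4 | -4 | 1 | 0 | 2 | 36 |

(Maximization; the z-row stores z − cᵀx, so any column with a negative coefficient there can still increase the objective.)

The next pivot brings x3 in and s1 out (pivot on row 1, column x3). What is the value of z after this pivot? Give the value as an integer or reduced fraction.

Minimum ratio for x3: 2/3 = 2/3.
z changes by −(z-row coeff of x3)·ratio = −(-4)·(2/3) = 8/3.
New z = 36 + (8/3) = 116/3.

116/3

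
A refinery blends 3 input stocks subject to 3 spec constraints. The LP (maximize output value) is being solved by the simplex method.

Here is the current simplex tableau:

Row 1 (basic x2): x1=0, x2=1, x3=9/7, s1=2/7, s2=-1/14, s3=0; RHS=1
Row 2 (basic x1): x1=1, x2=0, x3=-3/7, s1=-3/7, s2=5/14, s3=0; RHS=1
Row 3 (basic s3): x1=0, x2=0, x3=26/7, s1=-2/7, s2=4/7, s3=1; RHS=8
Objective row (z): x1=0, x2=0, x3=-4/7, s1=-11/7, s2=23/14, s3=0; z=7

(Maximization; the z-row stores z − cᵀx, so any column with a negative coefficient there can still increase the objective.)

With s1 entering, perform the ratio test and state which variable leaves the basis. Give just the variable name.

Ratios: row 1 (x2): 1/(2/7) = 7/2; row 2 (x1): entry -3/7 ≤ 0, skip; row 3 (s3): entry -2/7 ≤ 0, skip.
Minimum ratio 7/2 is in the x2 row, so x2 leaves.

x2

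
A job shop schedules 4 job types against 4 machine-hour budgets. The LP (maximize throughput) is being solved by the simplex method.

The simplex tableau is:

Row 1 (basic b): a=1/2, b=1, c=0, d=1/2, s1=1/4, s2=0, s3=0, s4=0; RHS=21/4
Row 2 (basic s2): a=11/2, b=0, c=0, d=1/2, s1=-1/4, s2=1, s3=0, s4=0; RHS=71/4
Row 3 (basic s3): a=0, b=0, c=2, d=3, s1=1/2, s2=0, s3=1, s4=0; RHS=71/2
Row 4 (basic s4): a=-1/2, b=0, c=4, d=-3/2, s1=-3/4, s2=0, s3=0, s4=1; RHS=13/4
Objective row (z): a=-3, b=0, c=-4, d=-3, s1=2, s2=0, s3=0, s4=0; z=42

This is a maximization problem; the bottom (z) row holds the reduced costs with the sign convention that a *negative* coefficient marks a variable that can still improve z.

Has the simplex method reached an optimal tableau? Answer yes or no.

no

Column a has objective-row coefficient -3, which is negative; an improving pivot exists, so not yet optimal.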